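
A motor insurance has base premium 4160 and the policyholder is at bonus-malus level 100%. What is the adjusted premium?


adjusted = base * BM_level / 100
= 4160 * 100 / 100
= 4160 * 1.0
= 4160.0


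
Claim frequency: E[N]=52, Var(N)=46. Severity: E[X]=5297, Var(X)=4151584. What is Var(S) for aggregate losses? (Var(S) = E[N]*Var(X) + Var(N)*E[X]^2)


Var(S) = E[N]*Var(X) + Var(N)*E[X]^2
= 52*4151584 + 46*5297^2
= 215882368 + 1290677614
= 1.5066e+09


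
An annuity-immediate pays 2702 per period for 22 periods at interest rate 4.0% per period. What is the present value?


PV = PMT * (1 - (1+i)^(-n)) / i
= 2702 * (1 - (1+0.04)^(-22)) / 0.04
= 2702 * (1 - 0.421955) / 0.04
= 2702 * 14.451115
= 39046.9136


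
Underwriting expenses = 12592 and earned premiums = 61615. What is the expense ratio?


Expense ratio = expenses / premiums
= 12592 / 61615
= 0.2044


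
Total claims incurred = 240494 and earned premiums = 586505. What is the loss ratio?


Loss ratio = claims / premiums
= 240494 / 586505
= 0.41


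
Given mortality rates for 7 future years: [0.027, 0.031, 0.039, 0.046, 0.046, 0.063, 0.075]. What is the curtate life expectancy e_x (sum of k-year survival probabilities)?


e_x = sum_{k=1}^{n} k_p_x
k_p_x values:
  1_p_x = 0.973
  2_p_x = 0.942837
  3_p_x = 0.906066
  4_p_x = 0.864387
  5_p_x = 0.824625
  6_p_x = 0.772674
  7_p_x = 0.714724
e_x = 5.9983


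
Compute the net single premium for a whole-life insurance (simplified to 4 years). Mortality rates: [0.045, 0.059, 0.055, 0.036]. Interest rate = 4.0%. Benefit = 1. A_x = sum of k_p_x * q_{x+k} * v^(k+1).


v = 0.961538
Year 0: k_p_x=1.0, q=0.045, term=0.043269
Year 1: k_p_x=0.955, q=0.059, term=0.052094
Year 2: k_p_x=0.898655, q=0.055, term=0.04394
Year 3: k_p_x=0.849229, q=0.036, term=0.026133
A_x = 0.1654


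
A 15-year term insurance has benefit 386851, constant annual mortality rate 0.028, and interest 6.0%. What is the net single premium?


NSP = benefit * sum_{k=0}^{n-1} k_p_x * q * v^(k+1)
With constant q=0.028, v=0.943396
Sum = 0.231469
NSP = 386851 * 0.231469
= 89544.1645


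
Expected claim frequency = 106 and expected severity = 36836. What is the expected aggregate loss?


E[S] = E[N] * E[X]
= 106 * 36836
= 3.9046e+06


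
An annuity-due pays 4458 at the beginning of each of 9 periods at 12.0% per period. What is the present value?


PV_due = PMT * (1-(1+i)^(-n))/i * (1+i)
PV_immediate = 23753.3376
PV_due = 23753.3376 * 1.12
= 26603.7381


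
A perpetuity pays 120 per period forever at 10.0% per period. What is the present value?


PV = PMT / i
= 120 / 0.1
= 1200.0


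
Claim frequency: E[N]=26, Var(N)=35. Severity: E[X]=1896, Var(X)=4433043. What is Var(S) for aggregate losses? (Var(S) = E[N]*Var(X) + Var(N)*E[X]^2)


Var(S) = E[N]*Var(X) + Var(N)*E[X]^2
= 26*4433043 + 35*1896^2
= 115259118 + 125818560
= 2.4108e+08


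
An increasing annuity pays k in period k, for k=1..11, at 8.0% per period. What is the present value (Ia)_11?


(Ia)_n = sum_{k=1}^{n} k * v^k, v = 1/(1+i)
v = 0.925926
Sum computed term by term:
(Ia)_11 = 37.4046


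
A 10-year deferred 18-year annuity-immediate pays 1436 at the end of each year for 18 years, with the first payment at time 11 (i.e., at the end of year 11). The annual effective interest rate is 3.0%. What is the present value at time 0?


PV at time 10 of the 18-year annuity-immediate:
a_n = 1436 * (1-(1+0.03)^(-18))/0.03 = 19750.0448
Discount back 10 years to time 0:
PV = 19750.0448 * (1+0.03)^(-10)
= 19750.0448 * 0.744094
= 14695.8881


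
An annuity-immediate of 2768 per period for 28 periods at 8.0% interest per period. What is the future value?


FV = PMT * ((1+i)^n - 1) / i
= 2768 * ((1.08)^28 - 1) / 0.08
= 2768 * (8.627106 - 1) / 0.08
= 263897.881


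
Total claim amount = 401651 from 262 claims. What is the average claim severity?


severity = total / number
= 401651 / 262
= 1533.0191


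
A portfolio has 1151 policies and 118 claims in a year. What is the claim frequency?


frequency = claims / policies
= 118 / 1151
= 0.1025


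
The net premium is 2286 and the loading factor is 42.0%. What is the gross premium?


Gross = net * (1 + loading)
= 2286 * (1 + 0.42)
= 2286 * 1.42
= 3246.12


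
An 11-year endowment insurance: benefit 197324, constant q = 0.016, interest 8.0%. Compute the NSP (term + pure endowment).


Term component = 21075.6055
Pure endowment = 11_p_x * v^11 * benefit = 0.837425 * 0.428883 * 197324 = 70870.3672
NSP = 91945.9727


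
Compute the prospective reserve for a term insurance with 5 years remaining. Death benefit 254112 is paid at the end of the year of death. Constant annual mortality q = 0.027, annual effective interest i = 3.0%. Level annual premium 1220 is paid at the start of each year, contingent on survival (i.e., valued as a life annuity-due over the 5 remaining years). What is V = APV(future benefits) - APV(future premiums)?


v = 1/(1+i) = 0.970874
APV(future benefits) per unit = sum_{k=0}^{4} k_p_x * q * v^(k+1) = 0.117342
APV(future benefits) = 254112 * 0.117342 = 29818.0694
Life annuity-due factor ä_{x:5} = sum_{k=0}^{4} k_p_x * v^k = 4.476389
APV(future premiums) = 1220 * 4.476389 = 5461.1944
V = 29818.0694 - 5461.1944
= 24356.875


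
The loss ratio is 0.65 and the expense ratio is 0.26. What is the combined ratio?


Combined ratio = loss ratio + expense ratio
= 0.65 + 0.26
= 0.91


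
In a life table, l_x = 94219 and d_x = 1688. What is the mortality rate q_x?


q_x = d_x / l_x
= 1688 / 94219
= 0.0179


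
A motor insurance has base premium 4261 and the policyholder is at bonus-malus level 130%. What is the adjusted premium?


adjusted = base * BM_level / 100
= 4261 * 130 / 100
= 4261 * 1.3
= 5539.3


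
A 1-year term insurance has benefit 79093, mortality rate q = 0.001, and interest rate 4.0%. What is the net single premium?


NSP = benefit * q * v
v = 1/(1+i) = 0.961538
NSP = 79093 * 0.001 * 0.961538
= 76.051


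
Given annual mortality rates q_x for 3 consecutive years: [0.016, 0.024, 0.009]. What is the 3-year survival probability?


p_k = 1 - q_k for each year
Survival = product of (1 - q_k)
= 0.984 * 0.976 * 0.991
= 0.9517


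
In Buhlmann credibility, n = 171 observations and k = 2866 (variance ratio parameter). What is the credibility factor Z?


Z = n / (n + k)
= 171 / (171 + 2866)
= 171 / 3037
= 0.0563


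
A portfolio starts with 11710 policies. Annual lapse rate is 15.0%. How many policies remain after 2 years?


remaining = initial * (1 - lapse)^years
= 11710 * (1 - 0.15)^2
= 11710 * 0.7225
= 8460.475


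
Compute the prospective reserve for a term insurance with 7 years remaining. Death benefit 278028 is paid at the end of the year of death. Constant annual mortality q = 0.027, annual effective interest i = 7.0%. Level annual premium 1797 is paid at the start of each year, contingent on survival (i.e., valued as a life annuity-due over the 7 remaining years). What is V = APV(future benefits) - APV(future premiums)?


v = 1/(1+i) = 0.934579
APV(future benefits) per unit = sum_{k=0}^{6} k_p_x * q * v^(k+1) = 0.135232
APV(future benefits) = 278028 * 0.135232 = 37598.315
Life annuity-due factor ä_{x:7} = sum_{k=0}^{6} k_p_x * v^k = 5.359199
APV(future premiums) = 1797 * 5.359199 = 9630.4801
V = 37598.315 - 9630.4801
= 27967.8349


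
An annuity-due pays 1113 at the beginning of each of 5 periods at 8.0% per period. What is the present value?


PV_due = PMT * (1-(1+i)^(-n))/i * (1+i)
PV_immediate = 4443.8863
PV_due = 4443.8863 * 1.08
= 4799.3972


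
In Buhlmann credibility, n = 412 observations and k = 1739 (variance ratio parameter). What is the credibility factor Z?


Z = n / (n + k)
= 412 / (412 + 1739)
= 412 / 2151
= 0.1915


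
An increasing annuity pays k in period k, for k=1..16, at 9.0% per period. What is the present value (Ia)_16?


(Ia)_n = sum_{k=1}^{n} k * v^k, v = 1/(1+i)
v = 0.917431
Sum computed term by term:
(Ia)_16 = 55.8975


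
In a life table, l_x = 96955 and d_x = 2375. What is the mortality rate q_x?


q_x = d_x / l_x
= 2375 / 96955
= 0.0245


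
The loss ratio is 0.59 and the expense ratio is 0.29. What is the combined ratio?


Combined ratio = loss ratio + expense ratio
= 0.59 + 0.29
= 0.88


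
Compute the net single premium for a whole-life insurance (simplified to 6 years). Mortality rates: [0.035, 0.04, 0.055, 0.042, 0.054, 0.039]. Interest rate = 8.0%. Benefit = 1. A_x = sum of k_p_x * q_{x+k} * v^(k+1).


v = 0.925926
Year 0: k_p_x=1.0, q=0.035, term=0.032407
Year 1: k_p_x=0.965, q=0.04, term=0.033093
Year 2: k_p_x=0.9264, q=0.055, term=0.040447
Year 3: k_p_x=0.875448, q=0.042, term=0.027026
Year 4: k_p_x=0.838679, q=0.054, term=0.030823
Year 5: k_p_x=0.793391, q=0.039, term=0.019499
A_x = 0.1833


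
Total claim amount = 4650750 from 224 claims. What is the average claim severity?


severity = total / number
= 4650750 / 224
= 20762.2768


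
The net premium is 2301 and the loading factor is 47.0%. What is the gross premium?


Gross = net * (1 + loading)
= 2301 * (1 + 0.47)
= 2301 * 1.47
= 3382.47


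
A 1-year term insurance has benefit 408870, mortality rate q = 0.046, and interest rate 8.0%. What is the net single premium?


NSP = benefit * q * v
v = 1/(1+i) = 0.925926
NSP = 408870 * 0.046 * 0.925926
= 17414.8333


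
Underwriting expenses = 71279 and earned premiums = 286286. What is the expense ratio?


Expense ratio = expenses / premiums
= 71279 / 286286
= 0.249


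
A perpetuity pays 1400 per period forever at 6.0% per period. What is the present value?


PV = PMT / i
= 1400 / 0.06
= 23333.3333


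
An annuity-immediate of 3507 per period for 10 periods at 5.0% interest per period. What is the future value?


FV = PMT * ((1+i)^n - 1) / i
= 3507 * ((1.05)^10 - 1) / 0.05
= 3507 * (1.628895 - 1) / 0.05
= 44110.6691


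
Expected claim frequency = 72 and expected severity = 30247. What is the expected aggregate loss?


E[S] = E[N] * E[X]
= 72 * 30247
= 2.1778e+06


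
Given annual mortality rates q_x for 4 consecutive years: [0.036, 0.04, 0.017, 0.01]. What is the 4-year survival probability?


p_k = 1 - q_k for each year
Survival = product of (1 - q_k)
= 0.964 * 0.96 * 0.983 * 0.99
= 0.9006


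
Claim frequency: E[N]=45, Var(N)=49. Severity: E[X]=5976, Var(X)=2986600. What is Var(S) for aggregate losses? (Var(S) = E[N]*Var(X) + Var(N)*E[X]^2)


Var(S) = E[N]*Var(X) + Var(N)*E[X]^2
= 45*2986600 + 49*5976^2
= 134397000 + 1749916224
= 1.8843e+09


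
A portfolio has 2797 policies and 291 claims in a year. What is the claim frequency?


frequency = claims / policies
= 291 / 2797
= 0.104


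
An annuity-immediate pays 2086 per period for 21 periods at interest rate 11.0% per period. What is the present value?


PV = PMT * (1 - (1+i)^(-n)) / i
= 2086 * (1 - (1+0.11)^(-21)) / 0.11
= 2086 * (1 - 0.111742) / 0.11
= 2086 * 8.07507
= 16844.5968


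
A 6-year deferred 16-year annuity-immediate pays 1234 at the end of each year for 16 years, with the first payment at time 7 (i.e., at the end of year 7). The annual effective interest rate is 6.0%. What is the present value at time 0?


PV at time 6 of the 16-year annuity-immediate:
a_n = 1234 * (1-(1+0.06)^(-16))/0.06 = 12470.6748
Discount back 6 years to time 0:
PV = 12470.6748 * (1+0.06)^(-6)
= 12470.6748 * 0.704961
= 8791.3336


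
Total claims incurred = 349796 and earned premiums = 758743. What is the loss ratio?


Loss ratio = claims / premiums
= 349796 / 758743
= 0.461


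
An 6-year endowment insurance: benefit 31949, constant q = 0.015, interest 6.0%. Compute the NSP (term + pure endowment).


Term component = 2275.751
Pure endowment = 6_p_x * v^6 * benefit = 0.913308 * 0.704961 * 31949 = 20570.2448
NSP = 22845.9959


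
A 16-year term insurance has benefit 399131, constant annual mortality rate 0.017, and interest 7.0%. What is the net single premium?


NSP = benefit * sum_{k=0}^{n-1} k_p_x * q * v^(k+1)
With constant q=0.017, v=0.934579
Sum = 0.145093
NSP = 399131 * 0.145093
= 57911.2415


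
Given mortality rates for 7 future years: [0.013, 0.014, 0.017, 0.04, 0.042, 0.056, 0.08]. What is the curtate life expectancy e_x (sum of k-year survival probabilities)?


e_x = sum_{k=1}^{n} k_p_x
k_p_x values:
  1_p_x = 0.987
  2_p_x = 0.973182
  3_p_x = 0.956638
  4_p_x = 0.918372
  5_p_x = 0.879801
  6_p_x = 0.830532
  7_p_x = 0.764089
e_x = 6.3096


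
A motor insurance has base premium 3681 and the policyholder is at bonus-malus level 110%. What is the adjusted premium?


adjusted = base * BM_level / 100
= 3681 * 110 / 100
= 3681 * 1.1
= 4049.1


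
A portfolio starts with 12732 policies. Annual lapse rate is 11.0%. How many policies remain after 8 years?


remaining = initial * (1 - lapse)^years
= 12732 * (1 - 0.11)^8
= 12732 * 0.393659
= 5012.0649


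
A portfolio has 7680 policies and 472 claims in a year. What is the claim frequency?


frequency = claims / policies
= 472 / 7680
= 0.0615


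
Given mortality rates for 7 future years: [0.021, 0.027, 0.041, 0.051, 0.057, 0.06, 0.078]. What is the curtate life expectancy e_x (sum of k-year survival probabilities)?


e_x = sum_{k=1}^{n} k_p_x
k_p_x values:
  1_p_x = 0.979
  2_p_x = 0.952567
  3_p_x = 0.913512
  4_p_x = 0.866923
  5_p_x = 0.817508
  6_p_x = 0.768458
  7_p_x = 0.708518
e_x = 6.0065


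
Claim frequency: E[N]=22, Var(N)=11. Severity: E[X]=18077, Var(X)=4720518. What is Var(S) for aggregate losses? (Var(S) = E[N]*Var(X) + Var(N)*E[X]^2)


Var(S) = E[N]*Var(X) + Var(N)*E[X]^2
= 22*4720518 + 11*18077^2
= 103851396 + 3594557219
= 3.6984e+09


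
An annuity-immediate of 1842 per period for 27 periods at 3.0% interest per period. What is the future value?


FV = PMT * ((1+i)^n - 1) / i
= 1842 * ((1.03)^27 - 1) / 0.03
= 1842 * (2.221289 - 1) / 0.03
= 74987.1449


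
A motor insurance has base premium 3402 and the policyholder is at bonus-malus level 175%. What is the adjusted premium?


adjusted = base * BM_level / 100
= 3402 * 175 / 100
= 3402 * 1.75
= 5953.5


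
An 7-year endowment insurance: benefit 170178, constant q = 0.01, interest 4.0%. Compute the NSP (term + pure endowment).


Term component = 9928.4207
Pure endowment = 7_p_x * v^7 * benefit = 0.932065 * 0.759918 * 170178 = 120535.8965
NSP = 130464.3172


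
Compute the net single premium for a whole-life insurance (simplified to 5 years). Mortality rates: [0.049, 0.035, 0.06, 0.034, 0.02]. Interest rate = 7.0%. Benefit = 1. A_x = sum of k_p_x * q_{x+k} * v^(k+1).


v = 0.934579
Year 0: k_p_x=1.0, q=0.049, term=0.045794
Year 1: k_p_x=0.951, q=0.035, term=0.029072
Year 2: k_p_x=0.917715, q=0.06, term=0.044948
Year 3: k_p_x=0.862652, q=0.034, term=0.022376
Year 4: k_p_x=0.833322, q=0.02, term=0.011883
A_x = 0.1541


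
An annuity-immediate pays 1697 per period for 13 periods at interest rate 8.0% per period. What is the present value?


PV = PMT * (1 - (1+i)^(-n)) / i
= 1697 * (1 - (1+0.08)^(-13)) / 0.08
= 1697 * (1 - 0.367698) / 0.08
= 1697 * 7.903776
= 13412.7078


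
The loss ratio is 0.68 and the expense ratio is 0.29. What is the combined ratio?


Combined ratio = loss ratio + expense ratio
= 0.68 + 0.29
= 0.97


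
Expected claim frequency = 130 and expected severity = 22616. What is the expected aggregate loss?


E[S] = E[N] * E[X]
= 130 * 22616
= 2.9401e+06


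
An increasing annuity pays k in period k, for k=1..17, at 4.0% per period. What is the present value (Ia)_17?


(Ia)_n = sum_{k=1}^{n} k * v^k, v = 1/(1+i)
v = 0.961538
Sum computed term by term:
(Ia)_17 = 98.1238


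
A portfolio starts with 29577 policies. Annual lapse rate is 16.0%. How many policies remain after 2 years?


remaining = initial * (1 - lapse)^years
= 29577 * (1 - 0.16)^2
= 29577 * 0.7056
= 20869.5312


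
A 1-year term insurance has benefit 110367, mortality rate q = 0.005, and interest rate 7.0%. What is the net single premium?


NSP = benefit * q * v
v = 1/(1+i) = 0.934579
NSP = 110367 * 0.005 * 0.934579
= 515.7336


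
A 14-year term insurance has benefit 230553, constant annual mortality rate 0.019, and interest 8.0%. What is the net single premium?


NSP = benefit * sum_{k=0}^{n-1} k_p_x * q * v^(k+1)
With constant q=0.019, v=0.925926
Sum = 0.141967
NSP = 230553 * 0.141967
= 32730.9872


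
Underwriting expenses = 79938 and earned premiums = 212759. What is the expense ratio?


Expense ratio = expenses / premiums
= 79938 / 212759
= 0.3757


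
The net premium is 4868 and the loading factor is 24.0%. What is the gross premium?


Gross = net * (1 + loading)
= 4868 * (1 + 0.24)
= 4868 * 1.24
= 6036.32


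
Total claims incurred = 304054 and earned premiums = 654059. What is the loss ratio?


Loss ratio = claims / premiums
= 304054 / 654059
= 0.4649


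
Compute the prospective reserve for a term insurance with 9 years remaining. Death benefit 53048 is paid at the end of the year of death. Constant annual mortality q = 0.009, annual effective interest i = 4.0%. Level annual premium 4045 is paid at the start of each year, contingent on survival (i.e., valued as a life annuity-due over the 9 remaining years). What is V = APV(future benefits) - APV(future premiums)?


v = 1/(1+i) = 0.961538
APV(future benefits) per unit = sum_{k=0}^{8} k_p_x * q * v^(k+1) = 0.064711
APV(future benefits) = 53048 * 0.064711 = 3432.7994
Life annuity-due factor ä_{x:9} = sum_{k=0}^{8} k_p_x * v^k = 7.477738
APV(future premiums) = 4045 * 7.477738 = 30247.4496
V = 3432.7994 - 30247.4496
= -26814.6503


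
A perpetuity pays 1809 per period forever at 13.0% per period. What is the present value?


PV = PMT / i
= 1809 / 0.13
= 13915.3846


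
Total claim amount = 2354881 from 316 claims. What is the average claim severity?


severity = total / number
= 2354881 / 316
= 7452.1551


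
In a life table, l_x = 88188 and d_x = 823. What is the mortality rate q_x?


q_x = d_x / l_x
= 823 / 88188
= 0.0093


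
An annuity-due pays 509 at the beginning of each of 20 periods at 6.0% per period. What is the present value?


PV_due = PMT * (1-(1+i)^(-n))/i * (1+i)
PV_immediate = 5838.1899
PV_due = 5838.1899 * 1.06
= 6188.4813


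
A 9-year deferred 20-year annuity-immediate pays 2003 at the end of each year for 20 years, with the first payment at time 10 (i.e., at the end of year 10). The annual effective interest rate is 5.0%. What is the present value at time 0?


PV at time 9 of the 20-year annuity-immediate:
a_n = 2003 * (1-(1+0.05)^(-20))/0.05 = 24961.8073
Discount back 9 years to time 0:
PV = 24961.8073 * (1+0.05)^(-9)
= 24961.8073 * 0.644609
= 16090.6036


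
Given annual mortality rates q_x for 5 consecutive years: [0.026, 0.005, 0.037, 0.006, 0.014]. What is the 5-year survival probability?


p_k = 1 - q_k for each year
Survival = product of (1 - q_k)
= 0.974 * 0.995 * 0.963 * 0.994 * 0.986
= 0.9147


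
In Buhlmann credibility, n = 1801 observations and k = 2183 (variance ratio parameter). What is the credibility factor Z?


Z = n / (n + k)
= 1801 / (1801 + 2183)
= 1801 / 3984
= 0.4521


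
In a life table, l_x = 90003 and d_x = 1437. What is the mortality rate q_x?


q_x = d_x / l_x
= 1437 / 90003
= 0.016


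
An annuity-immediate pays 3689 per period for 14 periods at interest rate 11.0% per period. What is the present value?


PV = PMT * (1 - (1+i)^(-n)) / i
= 3689 * (1 - (1+0.11)^(-14)) / 0.11
= 3689 * (1 - 0.231995) / 0.11
= 3689 * 6.981865
= 25756.1008


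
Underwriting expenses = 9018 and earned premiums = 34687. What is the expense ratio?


Expense ratio = expenses / premiums
= 9018 / 34687
= 0.26


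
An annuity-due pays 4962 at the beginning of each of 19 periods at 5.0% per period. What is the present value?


PV_due = PMT * (1-(1+i)^(-n))/i * (1+i)
PV_immediate = 59967.3621
PV_due = 59967.3621 * 1.05
= 62965.7302


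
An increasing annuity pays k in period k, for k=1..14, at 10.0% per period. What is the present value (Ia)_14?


(Ia)_n = sum_{k=1}^{n} k * v^k, v = 1/(1+i)
v = 0.909091
Sum computed term by term:
(Ia)_14 = 44.1672


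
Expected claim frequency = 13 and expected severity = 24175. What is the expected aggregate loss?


E[S] = E[N] * E[X]
= 13 * 24175
= 314275


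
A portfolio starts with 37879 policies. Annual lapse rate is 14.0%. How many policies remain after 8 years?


remaining = initial * (1 - lapse)^years
= 37879 * (1 - 0.14)^8
= 37879 * 0.299218
= 11334.0759


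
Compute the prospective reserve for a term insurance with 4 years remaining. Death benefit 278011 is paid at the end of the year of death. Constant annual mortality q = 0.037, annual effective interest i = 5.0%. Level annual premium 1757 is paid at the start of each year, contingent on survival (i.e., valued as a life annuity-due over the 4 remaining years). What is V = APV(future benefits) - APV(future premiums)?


v = 1/(1+i) = 0.952381
APV(future benefits) per unit = sum_{k=0}^{3} k_p_x * q * v^(k+1) = 0.124382
APV(future benefits) = 278011 * 0.124382 = 34579.4669
Life annuity-due factor ä_{x:4} = sum_{k=0}^{3} k_p_x * v^k = 3.52975
APV(future premiums) = 1757 * 3.52975 = 6201.7699
V = 34579.4669 - 6201.7699
= 28377.697


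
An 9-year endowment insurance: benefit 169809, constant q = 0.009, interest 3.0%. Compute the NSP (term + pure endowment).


Term component = 11500.2932
Pure endowment = 9_p_x * v^9 * benefit = 0.921856 * 0.766417 * 169809 = 119974.3961
NSP = 131474.6893


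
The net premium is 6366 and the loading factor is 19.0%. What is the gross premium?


Gross = net * (1 + loading)
= 6366 * (1 + 0.19)
= 6366 * 1.19
= 7575.54


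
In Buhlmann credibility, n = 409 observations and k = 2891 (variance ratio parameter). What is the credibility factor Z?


Z = n / (n + k)
= 409 / (409 + 2891)
= 409 / 3300
= 0.1239


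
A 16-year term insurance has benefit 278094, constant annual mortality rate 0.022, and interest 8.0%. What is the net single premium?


NSP = benefit * sum_{k=0}^{n-1} k_p_x * q * v^(k+1)
With constant q=0.022, v=0.925926
Sum = 0.171584
NSP = 278094 * 0.171584
= 47716.3931


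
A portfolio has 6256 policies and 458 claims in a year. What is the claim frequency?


frequency = claims / policies
= 458 / 6256
= 0.0732


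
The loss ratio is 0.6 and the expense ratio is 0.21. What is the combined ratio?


Combined ratio = loss ratio + expense ratio
= 0.6 + 0.21
= 0.81


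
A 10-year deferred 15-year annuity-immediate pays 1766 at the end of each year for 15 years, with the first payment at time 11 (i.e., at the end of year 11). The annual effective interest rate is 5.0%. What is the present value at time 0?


PV at time 10 of the 15-year annuity-immediate:
a_n = 1766 * (1-(1+0.05)^(-15))/0.05 = 18330.4761
Discount back 10 years to time 0:
PV = 18330.4761 * (1+0.05)^(-10)
= 18330.4761 * 0.613913
= 11253.3222


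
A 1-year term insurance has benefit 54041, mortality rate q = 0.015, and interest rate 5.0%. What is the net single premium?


NSP = benefit * q * v
v = 1/(1+i) = 0.952381
NSP = 54041 * 0.015 * 0.952381
= 772.0143


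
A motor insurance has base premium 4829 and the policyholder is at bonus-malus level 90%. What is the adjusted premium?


adjusted = base * BM_level / 100
= 4829 * 90 / 100
= 4829 * 0.9
= 4346.1


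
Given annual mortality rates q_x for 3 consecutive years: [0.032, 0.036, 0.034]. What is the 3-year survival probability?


p_k = 1 - q_k for each year
Survival = product of (1 - q_k)
= 0.968 * 0.964 * 0.966
= 0.9014


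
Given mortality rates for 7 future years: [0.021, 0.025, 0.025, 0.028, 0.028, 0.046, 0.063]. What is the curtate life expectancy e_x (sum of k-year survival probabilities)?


e_x = sum_{k=1}^{n} k_p_x
k_p_x values:
  1_p_x = 0.979
  2_p_x = 0.954525
  3_p_x = 0.930662
  4_p_x = 0.904603
  5_p_x = 0.879274
  6_p_x = 0.838828
  7_p_x = 0.785982
e_x = 6.2729


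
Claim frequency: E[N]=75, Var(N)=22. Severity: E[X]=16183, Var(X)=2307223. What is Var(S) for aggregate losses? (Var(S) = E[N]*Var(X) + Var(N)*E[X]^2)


Var(S) = E[N]*Var(X) + Var(N)*E[X]^2
= 75*2307223 + 22*16183^2
= 173041725 + 5761568758
= 5.9346e+09


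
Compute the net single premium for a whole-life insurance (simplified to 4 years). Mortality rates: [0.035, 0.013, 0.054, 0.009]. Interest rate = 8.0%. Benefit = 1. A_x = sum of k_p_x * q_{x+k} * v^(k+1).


v = 0.925926
Year 0: k_p_x=1.0, q=0.035, term=0.032407
Year 1: k_p_x=0.965, q=0.013, term=0.010755
Year 2: k_p_x=0.952455, q=0.054, term=0.040829
Year 3: k_p_x=0.901022, q=0.009, term=0.005961
A_x = 0.09


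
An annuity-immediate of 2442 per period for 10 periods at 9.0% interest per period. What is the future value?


FV = PMT * ((1+i)^n - 1) / i
= 2442 * ((1.09)^10 - 1) / 0.09
= 2442 * (2.367364 - 1) / 0.09
= 37101.1344


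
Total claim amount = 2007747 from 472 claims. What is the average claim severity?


severity = total / number
= 2007747 / 472
= 4253.7013


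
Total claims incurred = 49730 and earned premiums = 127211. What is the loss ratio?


Loss ratio = claims / premiums
= 49730 / 127211
= 0.3909


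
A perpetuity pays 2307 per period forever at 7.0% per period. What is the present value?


PV = PMT / i
= 2307 / 0.07
= 32957.1429


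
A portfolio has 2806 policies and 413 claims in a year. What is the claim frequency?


frequency = claims / policies
= 413 / 2806
= 0.1472


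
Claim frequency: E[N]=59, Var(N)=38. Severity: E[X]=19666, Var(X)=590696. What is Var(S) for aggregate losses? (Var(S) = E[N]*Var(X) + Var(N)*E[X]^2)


Var(S) = E[N]*Var(X) + Var(N)*E[X]^2
= 59*590696 + 38*19666^2
= 34851064 + 14696559128
= 1.4731e+10


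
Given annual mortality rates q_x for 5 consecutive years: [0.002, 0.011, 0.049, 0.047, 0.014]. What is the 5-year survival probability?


p_k = 1 - q_k for each year
Survival = product of (1 - q_k)
= 0.998 * 0.989 * 0.951 * 0.953 * 0.986
= 0.882


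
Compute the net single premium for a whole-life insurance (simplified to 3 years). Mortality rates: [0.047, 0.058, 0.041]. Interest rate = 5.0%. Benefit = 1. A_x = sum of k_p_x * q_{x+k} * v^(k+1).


v = 0.952381
Year 0: k_p_x=1.0, q=0.047, term=0.044762
Year 1: k_p_x=0.953, q=0.058, term=0.050135
Year 2: k_p_x=0.897726, q=0.041, term=0.031795
A_x = 0.1267


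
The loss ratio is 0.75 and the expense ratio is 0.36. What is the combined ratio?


Combined ratio = loss ratio + expense ratio
= 0.75 + 0.36
= 1.11


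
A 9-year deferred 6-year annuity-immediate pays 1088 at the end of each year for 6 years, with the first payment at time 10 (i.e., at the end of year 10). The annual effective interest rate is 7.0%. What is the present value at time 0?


PV at time 9 of the 6-year annuity-immediate:
a_n = 1088 * (1-(1+0.07)^(-6))/0.07 = 5185.9951
Discount back 9 years to time 0:
PV = 5185.9951 * (1+0.07)^(-9)
= 5185.9951 * 0.543934
= 2820.8378


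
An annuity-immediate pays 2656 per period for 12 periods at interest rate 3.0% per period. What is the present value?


PV = PMT * (1 - (1+i)^(-n)) / i
= 2656 * (1 - (1+0.03)^(-12)) / 0.03
= 2656 * (1 - 0.70138) / 0.03
= 2656 * 9.954004
= 26437.8346


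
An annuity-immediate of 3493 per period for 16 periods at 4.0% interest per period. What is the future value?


FV = PMT * ((1+i)^n - 1) / i
= 3493 * ((1.04)^16 - 1) / 0.04
= 3493 * (1.872981 - 1) / 0.04
= 76233.0873


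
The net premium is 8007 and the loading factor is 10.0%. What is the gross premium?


Gross = net * (1 + loading)
= 8007 * (1 + 0.1)
= 8007 * 1.1
= 8807.7


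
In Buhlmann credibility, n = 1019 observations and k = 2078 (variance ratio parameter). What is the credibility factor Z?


Z = n / (n + k)
= 1019 / (1019 + 2078)
= 1019 / 3097
= 0.329


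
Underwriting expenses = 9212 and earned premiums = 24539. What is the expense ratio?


Expense ratio = expenses / premiums
= 9212 / 24539
= 0.3754


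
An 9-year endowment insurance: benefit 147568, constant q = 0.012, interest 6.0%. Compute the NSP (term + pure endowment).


Term component = 11535.9453
Pure endowment = 9_p_x * v^9 * benefit = 0.897041 * 0.591898 * 147568 = 78352.3281
NSP = 89888.2734


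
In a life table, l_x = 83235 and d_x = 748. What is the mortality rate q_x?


q_x = d_x / l_x
= 748 / 83235
= 0.009


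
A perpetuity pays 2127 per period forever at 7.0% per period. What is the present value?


PV = PMT / i
= 2127 / 0.07
= 30385.7143


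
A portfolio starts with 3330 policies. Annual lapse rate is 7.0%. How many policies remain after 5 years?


remaining = initial * (1 - lapse)^years
= 3330 * (1 - 0.07)^5
= 3330 * 0.695688
= 2316.6423


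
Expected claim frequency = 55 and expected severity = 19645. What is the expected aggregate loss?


E[S] = E[N] * E[X]
= 55 * 19645
= 1.0805e+06


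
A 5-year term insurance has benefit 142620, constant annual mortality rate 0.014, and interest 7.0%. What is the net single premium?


NSP = benefit * sum_{k=0}^{n-1} k_p_x * q * v^(k+1)
With constant q=0.014, v=0.934579
Sum = 0.055924
NSP = 142620 * 0.055924
= 7975.9006


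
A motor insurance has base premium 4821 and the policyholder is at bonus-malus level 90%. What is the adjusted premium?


adjusted = base * BM_level / 100
= 4821 * 90 / 100
= 4821 * 0.9
= 4338.9


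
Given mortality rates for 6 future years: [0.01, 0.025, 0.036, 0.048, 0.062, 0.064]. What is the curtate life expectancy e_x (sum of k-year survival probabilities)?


e_x = sum_{k=1}^{n} k_p_x
k_p_x values:
  1_p_x = 0.99
  2_p_x = 0.96525
  3_p_x = 0.930501
  4_p_x = 0.885837
  5_p_x = 0.830915
  6_p_x = 0.777736
e_x = 5.3802


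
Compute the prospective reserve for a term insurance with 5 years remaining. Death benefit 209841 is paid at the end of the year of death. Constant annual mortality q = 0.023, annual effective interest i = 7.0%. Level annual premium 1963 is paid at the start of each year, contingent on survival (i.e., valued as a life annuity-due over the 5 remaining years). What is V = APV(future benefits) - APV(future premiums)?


v = 1/(1+i) = 0.934579
APV(future benefits) per unit = sum_{k=0}^{4} k_p_x * q * v^(k+1) = 0.090348
APV(future benefits) = 209841 * 0.090348 = 18958.7726
Life annuity-due factor ä_{x:5} = sum_{k=0}^{4} k_p_x * v^k = 4.203159
APV(future premiums) = 1963 * 4.203159 = 8250.801
V = 18958.7726 - 8250.801
= 10707.9716


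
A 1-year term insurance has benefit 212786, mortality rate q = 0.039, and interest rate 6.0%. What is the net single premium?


NSP = benefit * q * v
v = 1/(1+i) = 0.943396
NSP = 212786 * 0.039 * 0.943396
= 7828.9189


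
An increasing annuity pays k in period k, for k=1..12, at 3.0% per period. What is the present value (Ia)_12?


(Ia)_n = sum_{k=1}^{n} k * v^k, v = 1/(1+i)
v = 0.970874
Sum computed term by term:
(Ia)_12 = 61.2022


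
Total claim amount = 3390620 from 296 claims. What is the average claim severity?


severity = total / number
= 3390620 / 296
= 11454.7973


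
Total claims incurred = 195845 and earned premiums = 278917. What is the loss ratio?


Loss ratio = claims / premiums
= 195845 / 278917
= 0.7022


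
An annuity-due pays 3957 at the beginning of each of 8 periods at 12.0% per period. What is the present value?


PV_due = PMT * (1-(1+i)^(-n))/i * (1+i)
PV_immediate = 19656.9506
PV_due = 19656.9506 * 1.12
= 22015.7846


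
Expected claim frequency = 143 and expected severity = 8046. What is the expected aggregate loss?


E[S] = E[N] * E[X]
= 143 * 8046
= 1.1506e+06


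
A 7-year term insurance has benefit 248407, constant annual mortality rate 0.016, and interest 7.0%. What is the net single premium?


NSP = benefit * sum_{k=0}^{n-1} k_p_x * q * v^(k+1)
With constant q=0.016, v=0.934579
Sum = 0.082556
NSP = 248407 * 0.082556
= 20507.4739


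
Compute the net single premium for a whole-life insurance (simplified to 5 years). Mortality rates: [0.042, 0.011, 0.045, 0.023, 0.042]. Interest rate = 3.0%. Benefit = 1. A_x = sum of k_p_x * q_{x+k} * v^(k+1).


v = 0.970874
Year 0: k_p_x=1.0, q=0.042, term=0.040777
Year 1: k_p_x=0.958, q=0.011, term=0.009933
Year 2: k_p_x=0.947462, q=0.045, term=0.039018
Year 3: k_p_x=0.904826, q=0.023, term=0.01849
Year 4: k_p_x=0.884015, q=0.042, term=0.032027
A_x = 0.1402


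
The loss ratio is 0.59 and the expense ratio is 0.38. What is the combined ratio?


Combined ratio = loss ratio + expense ratio
= 0.59 + 0.38
= 0.97


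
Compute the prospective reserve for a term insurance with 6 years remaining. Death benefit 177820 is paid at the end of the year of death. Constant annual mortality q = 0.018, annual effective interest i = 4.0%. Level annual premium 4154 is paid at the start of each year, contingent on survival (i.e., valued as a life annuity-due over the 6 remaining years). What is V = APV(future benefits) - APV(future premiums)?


v = 1/(1+i) = 0.961538
APV(future benefits) per unit = sum_{k=0}^{5} k_p_x * q * v^(k+1) = 0.0904
APV(future benefits) = 177820 * 0.0904 = 16074.9596
Life annuity-due factor ä_{x:6} = sum_{k=0}^{5} k_p_x * v^k = 5.223121
APV(future premiums) = 4154 * 5.223121 = 21696.8462
V = 16074.9596 - 21696.8462
= -5621.8866


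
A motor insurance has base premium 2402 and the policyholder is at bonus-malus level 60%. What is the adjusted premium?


adjusted = base * BM_level / 100
= 2402 * 60 / 100
= 2402 * 0.6
= 1441.2


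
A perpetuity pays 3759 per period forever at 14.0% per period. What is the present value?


PV = PMT / i
= 3759 / 0.14
= 26850.0


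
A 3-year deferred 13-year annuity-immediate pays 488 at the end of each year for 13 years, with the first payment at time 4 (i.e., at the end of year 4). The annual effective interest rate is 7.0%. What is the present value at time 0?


PV at time 3 of the 13-year annuity-immediate:
a_n = 488 * (1-(1+0.07)^(-13))/0.07 = 4078.5336
Discount back 3 years to time 0:
PV = 4078.5336 * (1+0.07)^(-3)
= 4078.5336 * 0.816298
= 3329.2983


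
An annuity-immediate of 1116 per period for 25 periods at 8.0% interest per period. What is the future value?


FV = PMT * ((1+i)^n - 1) / i
= 1116 * ((1.08)^25 - 1) / 0.08
= 1116 * (6.848475 - 1) / 0.08
= 81586.229


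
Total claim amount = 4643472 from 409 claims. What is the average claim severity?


severity = total / number
= 4643472 / 409
= 11353.2323


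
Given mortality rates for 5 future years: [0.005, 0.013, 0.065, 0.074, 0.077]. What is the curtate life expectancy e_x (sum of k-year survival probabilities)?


e_x = sum_{k=1}^{n} k_p_x
k_p_x values:
  1_p_x = 0.995
  2_p_x = 0.982065
  3_p_x = 0.918231
  4_p_x = 0.850282
  5_p_x = 0.78481
e_x = 4.5304


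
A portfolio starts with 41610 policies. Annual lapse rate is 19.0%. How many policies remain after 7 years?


remaining = initial * (1 - lapse)^years
= 41610 * (1 - 0.19)^7
= 41610 * 0.228768
= 9519.0333


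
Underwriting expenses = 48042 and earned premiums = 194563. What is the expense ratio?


Expense ratio = expenses / premiums
= 48042 / 194563
= 0.2469


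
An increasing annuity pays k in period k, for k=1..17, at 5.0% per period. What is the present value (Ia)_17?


(Ia)_n = sum_{k=1}^{n} k * v^k, v = 1/(1+i)
v = 0.952381
Sum computed term by term:
(Ia)_17 = 88.4145


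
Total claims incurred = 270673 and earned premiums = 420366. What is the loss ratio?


Loss ratio = claims / premiums
= 270673 / 420366
= 0.6439


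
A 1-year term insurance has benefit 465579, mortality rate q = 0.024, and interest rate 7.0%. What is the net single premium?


NSP = benefit * q * v
v = 1/(1+i) = 0.934579
NSP = 465579 * 0.024 * 0.934579
= 10442.8935


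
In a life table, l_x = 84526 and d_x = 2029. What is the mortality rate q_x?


q_x = d_x / l_x
= 2029 / 84526
= 0.024


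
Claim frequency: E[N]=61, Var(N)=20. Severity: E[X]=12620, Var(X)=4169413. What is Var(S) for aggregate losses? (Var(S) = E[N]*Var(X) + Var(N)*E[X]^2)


Var(S) = E[N]*Var(X) + Var(N)*E[X]^2
= 61*4169413 + 20*12620^2
= 254334193 + 3185288000
= 3.4396e+09


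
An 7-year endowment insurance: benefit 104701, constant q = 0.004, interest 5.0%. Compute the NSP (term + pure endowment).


Term component = 2396.3387
Pure endowment = 7_p_x * v^7 * benefit = 0.972334 * 0.710681 * 104701 = 72350.4281
NSP = 74746.7667


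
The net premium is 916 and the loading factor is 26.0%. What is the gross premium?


Gross = net * (1 + loading)
= 916 * (1 + 0.26)
= 916 * 1.26
= 1154.16


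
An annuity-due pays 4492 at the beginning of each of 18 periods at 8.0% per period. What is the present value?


PV_due = PMT * (1-(1+i)^(-n))/i * (1+i)
PV_immediate = 42098.517
PV_due = 42098.517 * 1.08
= 45466.3984


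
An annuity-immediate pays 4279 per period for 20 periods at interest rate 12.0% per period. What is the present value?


PV = PMT * (1 - (1+i)^(-n)) / i
= 4279 * (1 - (1+0.12)^(-20)) / 0.12
= 4279 * (1 - 0.103667) / 0.12
= 4279 * 7.469444
= 31961.7493


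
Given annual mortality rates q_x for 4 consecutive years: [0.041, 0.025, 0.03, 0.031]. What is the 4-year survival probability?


p_k = 1 - q_k for each year
Survival = product of (1 - q_k)
= 0.959 * 0.975 * 0.97 * 0.969
= 0.8789


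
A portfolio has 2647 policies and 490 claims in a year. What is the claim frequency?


frequency = claims / policies
= 490 / 2647
= 0.1851


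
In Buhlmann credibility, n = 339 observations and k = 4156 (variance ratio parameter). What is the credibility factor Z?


Z = n / (n + k)
= 339 / (339 + 4156)
= 339 / 4495
= 0.0754


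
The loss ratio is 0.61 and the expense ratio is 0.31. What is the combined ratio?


Combined ratio = loss ratio + expense ratio
= 0.61 + 0.31
= 0.92


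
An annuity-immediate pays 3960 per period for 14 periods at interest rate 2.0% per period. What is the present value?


PV = PMT * (1 - (1+i)^(-n)) / i
= 3960 * (1 - (1+0.02)^(-14)) / 0.02
= 3960 * (1 - 0.757875) / 0.02
= 3960 * 12.106249
= 47940.7451


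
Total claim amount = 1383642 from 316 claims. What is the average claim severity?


severity = total / number
= 1383642 / 316
= 4378.6139


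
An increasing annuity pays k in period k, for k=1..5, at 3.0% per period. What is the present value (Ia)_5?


(Ia)_n = sum_{k=1}^{n} k * v^k, v = 1/(1+i)
v = 0.970874
Sum computed term by term:
(Ia)_5 = 13.4685


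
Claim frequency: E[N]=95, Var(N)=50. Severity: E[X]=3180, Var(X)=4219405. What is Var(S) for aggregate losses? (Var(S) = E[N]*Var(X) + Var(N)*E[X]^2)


Var(S) = E[N]*Var(X) + Var(N)*E[X]^2
= 95*4219405 + 50*3180^2
= 400843475 + 505620000
= 9.0646e+08


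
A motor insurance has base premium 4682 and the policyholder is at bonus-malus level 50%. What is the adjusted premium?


adjusted = base * BM_level / 100
= 4682 * 50 / 100
= 4682 * 0.5
= 2341.0


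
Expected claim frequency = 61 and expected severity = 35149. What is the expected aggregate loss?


E[S] = E[N] * E[X]
= 61 * 35149
= 2.1441e+06


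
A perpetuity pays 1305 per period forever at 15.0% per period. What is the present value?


PV = PMT / i
= 1305 / 0.15
= 8700.0


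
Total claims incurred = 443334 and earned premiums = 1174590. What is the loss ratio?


Loss ratio = claims / premiums
= 443334 / 1174590
= 0.3774


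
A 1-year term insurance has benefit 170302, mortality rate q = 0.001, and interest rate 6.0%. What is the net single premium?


NSP = benefit * q * v
v = 1/(1+i) = 0.943396
NSP = 170302 * 0.001 * 0.943396
= 160.6623


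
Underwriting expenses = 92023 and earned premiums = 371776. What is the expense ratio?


Expense ratio = expenses / premiums
= 92023 / 371776
= 0.2475


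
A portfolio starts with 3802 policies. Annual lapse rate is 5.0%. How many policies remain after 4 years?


remaining = initial * (1 - lapse)^years
= 3802 * (1 - 0.05)^4
= 3802 * 0.814506
= 3096.7528
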